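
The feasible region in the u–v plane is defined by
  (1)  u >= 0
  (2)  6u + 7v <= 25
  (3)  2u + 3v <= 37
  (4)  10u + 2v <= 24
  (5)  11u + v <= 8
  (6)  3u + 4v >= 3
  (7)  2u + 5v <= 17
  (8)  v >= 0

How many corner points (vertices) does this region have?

5

Pairwise boundary intersections that survive every other constraint:
  (0, 3/4)
  (0, 17/5)
  (31/71, 227/71)
  (3/8, 13/4)
  (29/41, 9/41)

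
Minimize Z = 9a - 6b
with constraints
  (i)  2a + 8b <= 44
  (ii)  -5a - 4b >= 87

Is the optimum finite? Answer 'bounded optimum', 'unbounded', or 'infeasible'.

From the feasible point (-109/4, 197/16), moving in the direction (-8, 2) keeps every constraint satisfied while Z decreases without bound.

unbounded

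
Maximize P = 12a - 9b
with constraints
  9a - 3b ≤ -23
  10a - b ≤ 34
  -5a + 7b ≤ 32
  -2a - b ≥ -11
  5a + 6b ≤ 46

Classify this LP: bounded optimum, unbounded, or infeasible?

unbounded

From the feasible point (-65/48, 173/48), moving in the direction (-3, -9) keeps every constraint satisfied while P increases without bound.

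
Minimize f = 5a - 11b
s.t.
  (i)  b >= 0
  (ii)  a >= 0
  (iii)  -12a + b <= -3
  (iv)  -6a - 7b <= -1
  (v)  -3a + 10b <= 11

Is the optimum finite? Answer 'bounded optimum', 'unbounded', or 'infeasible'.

bounded optimum

Corner points and f = 5a - 11b:
  (1/4, 0) → f = 5/4
  (41/117, 47/39) → f = -1346/117
The feasible region has finitely many vertices and no improving ray; the minimum is -1346/117 at (41/117, 47/39).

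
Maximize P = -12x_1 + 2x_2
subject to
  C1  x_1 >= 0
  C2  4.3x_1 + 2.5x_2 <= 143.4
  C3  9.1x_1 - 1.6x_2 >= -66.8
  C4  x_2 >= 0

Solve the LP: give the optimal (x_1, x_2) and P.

x_1 = 0, x_2 = 41.75, maximum P = 83.5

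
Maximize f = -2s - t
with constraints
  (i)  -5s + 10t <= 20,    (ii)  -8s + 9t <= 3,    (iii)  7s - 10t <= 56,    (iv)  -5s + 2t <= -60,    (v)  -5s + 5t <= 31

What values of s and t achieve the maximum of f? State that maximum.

s = 122/9, t = 35/9, maximum f = -31

Extreme points and f = -2s - t:
  (38, 21) → f = -97
  (16, 10) → f = -42
  (122/9, 35/9) → f = -31

The binding constraints are 7s - 10t = 56 and -5s + 2t = -60.
Solving simultaneously gives s = 122/9, t = 35/9.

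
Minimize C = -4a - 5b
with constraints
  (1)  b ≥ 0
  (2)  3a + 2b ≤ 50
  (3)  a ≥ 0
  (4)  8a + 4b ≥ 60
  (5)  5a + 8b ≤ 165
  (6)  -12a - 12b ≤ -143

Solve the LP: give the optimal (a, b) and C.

a = 5, b = 35/2, minimum C = -215/2

Extreme points and C = -4a - 5b:
  (50/3, 0) → C = -200/3
  (143/12, 0) → C = -143/3
  (5, 35/2) → C = -215/2
  (0, 15) → C = -75
  (0, 165/8) → C = -825/8
  (37/12, 53/6) → C = -113/2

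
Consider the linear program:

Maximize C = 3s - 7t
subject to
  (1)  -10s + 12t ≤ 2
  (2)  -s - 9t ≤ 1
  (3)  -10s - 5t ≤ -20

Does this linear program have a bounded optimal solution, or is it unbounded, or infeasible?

unbounded

From the feasible point (23/17, 22/17), moving in the direction (9, -1) keeps every constraint satisfied while C increases without bound.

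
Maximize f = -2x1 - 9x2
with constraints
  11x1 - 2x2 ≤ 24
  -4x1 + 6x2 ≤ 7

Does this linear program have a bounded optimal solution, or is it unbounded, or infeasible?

From the feasible point (79/29, 173/58), moving in the direction (-2, -11) keeps every constraint satisfied while f increases without bound.

unbounded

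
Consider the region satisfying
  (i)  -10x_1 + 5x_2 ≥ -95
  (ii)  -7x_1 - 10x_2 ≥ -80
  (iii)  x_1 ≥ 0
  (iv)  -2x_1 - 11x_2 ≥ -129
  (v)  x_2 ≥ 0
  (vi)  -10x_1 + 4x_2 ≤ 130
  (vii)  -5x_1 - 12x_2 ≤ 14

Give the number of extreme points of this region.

Pairwise boundary intersections that survive every other constraint:
  (10, 1)
  (19/2, 0)
  (0, 8)
  (0, 0)

4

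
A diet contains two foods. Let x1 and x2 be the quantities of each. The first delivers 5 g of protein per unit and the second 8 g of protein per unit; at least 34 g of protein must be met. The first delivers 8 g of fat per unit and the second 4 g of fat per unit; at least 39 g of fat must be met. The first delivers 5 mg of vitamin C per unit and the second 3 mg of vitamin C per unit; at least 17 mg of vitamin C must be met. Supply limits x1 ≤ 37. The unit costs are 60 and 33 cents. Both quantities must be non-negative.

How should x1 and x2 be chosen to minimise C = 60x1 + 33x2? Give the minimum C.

x1 = 4, x2 = 7/4, minimum C = 1191/4

Vertices and C = 60x1 + 33x2:
  (0, 39/4) → C = 1287/4
  (34/5, 0) → C = 408
  (37, 0) → C = 2220
  (4, 7/4) → C = 1191/4
The feasible region is unbounded (it extends along (0, 1)), but C strictly increases along every unbounded feasible direction, so there is no improving ray and the minimum is attained at a vertex.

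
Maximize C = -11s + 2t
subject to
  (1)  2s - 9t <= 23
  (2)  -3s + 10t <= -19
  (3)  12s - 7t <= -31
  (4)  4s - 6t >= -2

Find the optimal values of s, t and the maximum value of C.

s = -13/2, t = -4, maximum C = 127/2

Corner points and C = -11s + 2t:
  (-220/47, -169/47) → C = 2082/47
  (-13/2, -4) → C = 127/2
  (-443/99, -107/33) → C = 4231/99
  (-67/11, -41/11) → C = 655/11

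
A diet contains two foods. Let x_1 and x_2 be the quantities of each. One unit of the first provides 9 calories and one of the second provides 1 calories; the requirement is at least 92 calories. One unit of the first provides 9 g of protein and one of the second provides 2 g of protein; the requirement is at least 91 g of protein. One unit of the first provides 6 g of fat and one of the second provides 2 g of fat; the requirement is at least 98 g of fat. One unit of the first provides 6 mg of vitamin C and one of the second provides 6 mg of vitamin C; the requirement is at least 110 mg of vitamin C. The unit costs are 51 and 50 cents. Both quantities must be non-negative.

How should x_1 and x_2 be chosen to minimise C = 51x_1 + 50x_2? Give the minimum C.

Vertices and C = 51x_1 + 50x_2:
  (0, 92) → C = 4600
  (55/3, 0) → C = 935
  (43/6, 55/2) → C = 3481/2
  (46/3, 3) → C = 932
The feasible region is unbounded (it extends along (0, 1), (1, 0)), but C strictly increases along every unbounded feasible direction, so there is no improving ray and the minimum is attained at a vertex.

The binding constraints are 6x_1 + 2x_2 = 98 and 6x_1 + 6x_2 = 110.
Solving simultaneously gives x_1 = 46/3, x_2 = 3.

x_1 = 46/3, x_2 = 3, minimum C = 932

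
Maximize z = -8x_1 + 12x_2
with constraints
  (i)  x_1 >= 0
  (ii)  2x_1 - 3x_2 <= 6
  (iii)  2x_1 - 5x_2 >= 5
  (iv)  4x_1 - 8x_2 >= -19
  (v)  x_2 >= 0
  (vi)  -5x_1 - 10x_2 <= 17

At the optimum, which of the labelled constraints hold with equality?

(iii) and (v)

Vertices and z = -8x_1 + 12x_2:
  (15/4, 1/2) → z = -24
  (3, 0) → z = -24
  (5/2, 0) → z = -20

The maximum is at (5/2, 0). Substituting into each constraint, equality holds for (iii) and (v); the remaining constraints have slack.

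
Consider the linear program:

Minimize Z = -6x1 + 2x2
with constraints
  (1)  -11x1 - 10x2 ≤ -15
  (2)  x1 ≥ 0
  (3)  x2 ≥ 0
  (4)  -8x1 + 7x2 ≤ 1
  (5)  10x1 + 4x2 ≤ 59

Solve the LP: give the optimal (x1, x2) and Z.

x1 = 59/10, x2 = 0, minimum Z = -177/5

Vertices and Z = -6x1 + 2x2:
  (15/11, 0) → Z = -90/11
  (95/157, 131/157) → Z = -308/157
  (59/10, 0) → Z = -177/5
  (409/102, 241/51) → Z = -745/51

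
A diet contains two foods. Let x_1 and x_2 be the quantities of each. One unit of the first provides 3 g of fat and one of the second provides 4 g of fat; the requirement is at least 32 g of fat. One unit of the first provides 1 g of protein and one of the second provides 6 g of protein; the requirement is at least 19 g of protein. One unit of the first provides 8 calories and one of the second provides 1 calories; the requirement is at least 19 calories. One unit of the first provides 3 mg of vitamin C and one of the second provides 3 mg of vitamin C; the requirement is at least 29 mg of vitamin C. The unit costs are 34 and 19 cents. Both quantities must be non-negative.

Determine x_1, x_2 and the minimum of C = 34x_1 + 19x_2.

x_1 = 4/3, x_2 = 25/3, minimum C = 611/3

Feasible corners and C = 34x_1 + 19x_2:
  (0, 19) → C = 361
  (19, 0) → C = 646
  (58/7, 25/14) → C = 4419/14
  (20/3, 3) → C = 851/3
  (4/3, 25/3) → C = 611/3
The feasible region is unbounded (it extends along (0, 1), (1, 0)), but C strictly increases along every unbounded feasible direction, so there is no improving ray and the minimum is attained at a vertex.

At the optimal vertex, 8x_1 + x_2 = 19 and 3x_1 + 3x_2 = 29.
Solving simultaneously gives x_1 = 4/3, x_2 = 25/3.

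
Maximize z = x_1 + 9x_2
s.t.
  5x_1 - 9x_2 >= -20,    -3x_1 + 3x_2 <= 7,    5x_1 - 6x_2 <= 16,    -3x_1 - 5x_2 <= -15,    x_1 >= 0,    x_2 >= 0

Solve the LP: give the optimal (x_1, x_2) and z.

Extreme points and z = x_1 + 9x_2:
  (88/5, 12) → z = 628/5
  (35/52, 135/52) → z = 625/26
  (170/43, 27/43) → z = 413/43

x_1 = 88/5, x_2 = 12, maximum z = 628/5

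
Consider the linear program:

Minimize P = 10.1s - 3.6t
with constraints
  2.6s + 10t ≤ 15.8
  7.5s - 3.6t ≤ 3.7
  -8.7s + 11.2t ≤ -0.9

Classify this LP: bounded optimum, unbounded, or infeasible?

From the feasible point (955/1317, 212/439), moving in the direction (-11.2, -8.7) keeps every constraint satisfied while P decreases without bound.

unbounded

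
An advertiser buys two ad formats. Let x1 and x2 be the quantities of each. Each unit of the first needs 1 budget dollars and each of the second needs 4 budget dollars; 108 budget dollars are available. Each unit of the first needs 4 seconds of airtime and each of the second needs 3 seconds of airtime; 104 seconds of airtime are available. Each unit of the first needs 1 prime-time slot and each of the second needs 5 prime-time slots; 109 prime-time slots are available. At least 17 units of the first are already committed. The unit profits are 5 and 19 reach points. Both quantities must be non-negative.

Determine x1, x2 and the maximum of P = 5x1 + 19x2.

Corner points and P = 5x1 + 19x2:
  (26, 0) → P = 130
  (17, 0) → P = 85
  (17, 12) → P = 313

x1 = 17, x2 = 12, maximum P = 313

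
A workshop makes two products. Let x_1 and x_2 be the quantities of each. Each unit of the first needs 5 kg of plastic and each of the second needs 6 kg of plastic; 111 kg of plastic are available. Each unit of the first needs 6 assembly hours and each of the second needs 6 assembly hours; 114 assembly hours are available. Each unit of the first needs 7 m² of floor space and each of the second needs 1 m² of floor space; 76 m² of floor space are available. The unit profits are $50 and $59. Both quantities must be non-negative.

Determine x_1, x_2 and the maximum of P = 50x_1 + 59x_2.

x_1 = 3, x_2 = 16, maximum P = 1094

Feasible corners and P = 50x_1 + 59x_2:
  (0, 0) → P = 0
  (0, 37/2) → P = 2183/2
  (76/7, 0) → P = 3800/7
  (3, 16) → P = 1094
  (19/2, 19/2) → P = 2071/2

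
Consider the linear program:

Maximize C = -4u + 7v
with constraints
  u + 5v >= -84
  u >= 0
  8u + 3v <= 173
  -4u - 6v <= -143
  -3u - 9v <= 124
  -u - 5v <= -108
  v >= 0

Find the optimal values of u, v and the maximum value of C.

Vertices and C = -4u + 7v:
  (0, 173/3) → C = 1211/3
  (0, 143/6) → C = 1001/6
  (541/37, 691/37) → C = 2673/37
  (67/14, 289/14) → C = 1755/14

The binding constraints are u = 0 and 8u + 3v = 173.
Solving simultaneously gives u = 0, v = 173/3.

u = 0, v = 173/3, maximum C = 1211/3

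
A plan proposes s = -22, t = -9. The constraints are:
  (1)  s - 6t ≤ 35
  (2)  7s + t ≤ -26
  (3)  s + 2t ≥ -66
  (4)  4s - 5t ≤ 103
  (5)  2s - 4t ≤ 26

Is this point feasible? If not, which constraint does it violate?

(1): 32 ≤ 35 ✓
(2): -163 ≤ -26 ✓
(3): -40 ≥ -66 ✓
(4): -43 ≤ 103 ✓
(5): -8 ≤ 26 ✓

feasible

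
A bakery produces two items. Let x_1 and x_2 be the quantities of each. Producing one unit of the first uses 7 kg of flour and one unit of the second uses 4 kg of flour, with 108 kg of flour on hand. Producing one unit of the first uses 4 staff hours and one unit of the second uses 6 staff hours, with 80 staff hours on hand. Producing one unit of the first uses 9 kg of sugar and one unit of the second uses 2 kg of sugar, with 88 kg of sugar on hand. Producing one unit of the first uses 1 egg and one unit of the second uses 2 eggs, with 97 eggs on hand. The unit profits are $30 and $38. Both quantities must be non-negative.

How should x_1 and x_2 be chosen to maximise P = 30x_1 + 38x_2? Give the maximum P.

x_1 = 8, x_2 = 8, maximum P = 544

Extreme points and P = 30x_1 + 38x_2:
  (0, 0) → P = 0
  (0, 40/3) → P = 1520/3
  (88/9, 0) → P = 880/3
  (8, 8) → P = 544

The optimum lies where 4x_1 + 6x_2 = 80 and 9x_1 + 2x_2 = 88.
Solving simultaneously gives x_1 = 8, x_2 = 8.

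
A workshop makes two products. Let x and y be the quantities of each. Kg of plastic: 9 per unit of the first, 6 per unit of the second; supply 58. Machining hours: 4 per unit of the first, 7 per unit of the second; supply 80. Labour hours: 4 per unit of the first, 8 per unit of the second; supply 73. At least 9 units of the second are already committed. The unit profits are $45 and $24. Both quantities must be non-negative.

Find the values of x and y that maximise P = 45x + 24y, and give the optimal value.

Vertices and P = 45x + 24y:
  (0, 73/8) → P = 219
  (0, 9) → P = 216
  (1/4, 9) → P = 909/4

The optimum lies where 4x + 8y = 73 and y = 9.
Solving simultaneously gives x = 1/4, y = 9.

x = 1/4, y = 9, maximum P = 909/4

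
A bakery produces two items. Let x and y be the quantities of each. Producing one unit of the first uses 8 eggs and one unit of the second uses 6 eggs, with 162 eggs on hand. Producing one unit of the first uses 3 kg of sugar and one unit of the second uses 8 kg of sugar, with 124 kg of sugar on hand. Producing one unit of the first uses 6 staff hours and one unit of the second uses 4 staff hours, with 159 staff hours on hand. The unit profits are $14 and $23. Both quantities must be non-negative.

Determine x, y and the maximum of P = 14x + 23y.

x = 12, y = 11, maximum P = 421

Corner points and P = 14x + 23y:
  (0, 0) → P = 0
  (0, 31/2) → P = 713/2
  (81/4, 0) → P = 567/2
  (12, 11) → P = 421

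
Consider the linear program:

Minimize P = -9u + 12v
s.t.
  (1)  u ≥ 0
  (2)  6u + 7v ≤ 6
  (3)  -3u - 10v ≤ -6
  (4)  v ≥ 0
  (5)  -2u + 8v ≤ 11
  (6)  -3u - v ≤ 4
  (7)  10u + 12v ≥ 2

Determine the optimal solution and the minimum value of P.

Extreme points and P = -9u + 12v:
  (0, 6/7) → P = 72/7
  (0, 3/5) → P = 36/5
  (6/13, 6/13) → P = 18/13

At the optimal vertex, 6u + 7v = 6 and -3u - 10v = -6.
Solving simultaneously gives u = 6/13, v = 6/13.

u = 6/13, v = 6/13, minimum P = 18/13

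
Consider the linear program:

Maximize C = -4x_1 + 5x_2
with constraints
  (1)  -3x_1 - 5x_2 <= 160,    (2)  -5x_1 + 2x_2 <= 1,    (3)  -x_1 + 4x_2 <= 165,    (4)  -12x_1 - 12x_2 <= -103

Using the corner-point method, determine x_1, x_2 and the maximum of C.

x_1 = 163/9, x_2 = 412/9, maximum C = 1408/9

Corner points and C = -4x_1 + 5x_2:
  (2435/24, -743/8) → C = -20885/24
  (163/9, 412/9) → C = 1408/9
  (97/42, 527/84) → C = 1859/84
The feasible region is unbounded (it extends along (5, -3), (4, 1)), but C strictly decreases along every unbounded feasible direction, so there is no improving ray and the maximum is attained at a vertex.

The binding constraints are -5x_1 + 2x_2 = 1 and -x_1 + 4x_2 = 165.
Solving simultaneously gives x_1 = 163/9, x_2 = 412/9.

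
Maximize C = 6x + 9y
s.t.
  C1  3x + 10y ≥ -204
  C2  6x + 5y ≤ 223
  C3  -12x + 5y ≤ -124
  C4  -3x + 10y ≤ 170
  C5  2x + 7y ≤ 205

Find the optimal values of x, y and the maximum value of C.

Feasible corners and C = 6x + 9y:
  (650/9, -631/15) → C = 821/15
  (44/27, -188/9) → C = -1604/9
  (347/18, 322/15) → C = 4633/15

The binding constraints are 6x + 5y = 223 and -12x + 5y = -124.
Solving simultaneously gives x = 347/18, y = 322/15.

x = 347/18, y = 322/15, maximum C = 4633/15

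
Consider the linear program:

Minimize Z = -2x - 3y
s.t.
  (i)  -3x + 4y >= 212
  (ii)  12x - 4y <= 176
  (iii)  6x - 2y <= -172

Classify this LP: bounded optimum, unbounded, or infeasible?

unbounded

From the feasible point (-44/3, 42), moving in the direction (4, 12) keeps every constraint satisfied while Z decreases without bound.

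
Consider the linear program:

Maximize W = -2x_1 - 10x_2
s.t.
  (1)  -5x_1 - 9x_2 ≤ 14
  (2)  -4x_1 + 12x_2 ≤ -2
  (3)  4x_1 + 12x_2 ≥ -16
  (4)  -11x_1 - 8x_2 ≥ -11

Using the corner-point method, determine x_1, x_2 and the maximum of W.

x_1 = 13/5, x_2 = -11/5, maximum W = 84/5

The binding constraints are 4x_1 + 12x_2 = -16 and -11x_1 - 8x_2 = -11.
Solving simultaneously gives x_1 = 13/5, x_2 = -11/5.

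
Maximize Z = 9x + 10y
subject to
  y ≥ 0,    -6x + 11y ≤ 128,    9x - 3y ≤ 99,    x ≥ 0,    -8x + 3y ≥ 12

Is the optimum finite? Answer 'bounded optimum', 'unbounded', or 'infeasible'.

Vertices and Z = 9x + 10y:
  (0, 128/11) → Z = 1280/11
  (18/5, 68/5) → Z = 842/5
  (0, 4) → Z = 40
The feasible region has finitely many vertices and no improving ray; the maximum is 842/5 at (18/5, 68/5).

bounded optimum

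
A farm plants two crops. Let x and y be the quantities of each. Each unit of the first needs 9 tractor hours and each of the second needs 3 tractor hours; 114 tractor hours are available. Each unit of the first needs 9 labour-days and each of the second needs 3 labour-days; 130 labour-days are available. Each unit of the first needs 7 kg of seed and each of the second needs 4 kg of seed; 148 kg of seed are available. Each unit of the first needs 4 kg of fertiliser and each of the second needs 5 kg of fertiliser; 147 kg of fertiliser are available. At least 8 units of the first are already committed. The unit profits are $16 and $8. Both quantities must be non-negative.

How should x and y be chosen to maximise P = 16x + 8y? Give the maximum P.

x = 8, y = 14, maximum P = 240

Corner points and P = 16x + 8y:
  (38/3, 0) → P = 608/3
  (8, 0) → P = 128
  (8, 14) → P = 240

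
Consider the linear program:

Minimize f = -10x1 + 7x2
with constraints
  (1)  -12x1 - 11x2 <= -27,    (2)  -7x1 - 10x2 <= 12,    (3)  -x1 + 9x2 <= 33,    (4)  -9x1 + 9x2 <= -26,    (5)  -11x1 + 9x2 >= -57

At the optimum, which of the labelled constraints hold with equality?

Corner points and f = -10x1 + 7x2:
  (23/9, -1/3) → f = -251/9
  (870/229, -387/229) → f = -11409/229
  (59/8, 323/72) → f = -3049/72
  (9, 14/3) → f = -172/3

The minimum is at (9, 14/3). Substituting into each constraint, equality holds for (3) and (5); the remaining constraints have slack.

(3) and (5)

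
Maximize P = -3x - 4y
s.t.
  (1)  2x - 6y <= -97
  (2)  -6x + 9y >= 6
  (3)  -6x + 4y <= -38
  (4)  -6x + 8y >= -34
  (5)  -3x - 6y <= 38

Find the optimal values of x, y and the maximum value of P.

The feasible region is unbounded (it extends along (2, 3), (4, 3)), but P strictly decreases along every unbounded feasible direction, so there is no improving ray and the maximum is attained at a vertex.

x = 22, y = 47/2, maximum P = -160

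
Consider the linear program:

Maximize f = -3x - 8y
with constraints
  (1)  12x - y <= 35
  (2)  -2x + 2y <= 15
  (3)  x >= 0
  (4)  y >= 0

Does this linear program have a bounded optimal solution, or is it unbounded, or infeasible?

Vertices and f = -3x - 8y:
  (85/22, 125/11) → f = -205/2
  (35/12, 0) → f = -35/4
  (0, 15/2) → f = -60
  (0, 0) → f = 0
The feasible region has finitely many vertices and no improving ray; the maximum is 0 at (0, 0).

bounded optimum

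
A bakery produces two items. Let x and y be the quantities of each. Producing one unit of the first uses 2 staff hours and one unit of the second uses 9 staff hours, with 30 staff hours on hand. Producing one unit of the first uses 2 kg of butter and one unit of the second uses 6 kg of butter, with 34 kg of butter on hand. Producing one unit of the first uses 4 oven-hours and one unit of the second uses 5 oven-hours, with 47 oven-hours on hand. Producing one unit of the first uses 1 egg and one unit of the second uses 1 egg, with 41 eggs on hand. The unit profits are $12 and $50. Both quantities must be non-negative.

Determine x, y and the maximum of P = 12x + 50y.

x = 21/2, y = 1, maximum P = 176

Feasible corners and P = 12x + 50y:
  (0, 0) → P = 0
  (0, 10/3) → P = 500/3
  (47/4, 0) → P = 141
  (21/2, 1) → P = 176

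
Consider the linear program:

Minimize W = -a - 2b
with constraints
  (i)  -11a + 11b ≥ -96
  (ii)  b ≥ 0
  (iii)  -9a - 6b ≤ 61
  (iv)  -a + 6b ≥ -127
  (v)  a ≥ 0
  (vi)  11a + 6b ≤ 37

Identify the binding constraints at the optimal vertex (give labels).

(v) and (vi)

Corner points and W = -a - 2b:
  (0, 0) → W = 0
  (37/11, 0) → W = -37/11
  (0, 37/6) → W = -37/3

The minimum is at (0, 37/6). Substituting into each constraint, equality holds for (v) and (vi); the remaining constraints have slack.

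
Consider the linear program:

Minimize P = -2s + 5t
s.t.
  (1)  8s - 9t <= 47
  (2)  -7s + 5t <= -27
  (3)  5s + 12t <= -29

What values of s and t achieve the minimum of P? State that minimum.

s = 8/23, t = -113/23, minimum P = -581/23

Corner points and P = -2s + 5t:
  (8/23, -113/23) → P = -581/23
  (101/47, -467/141) → P = -2941/141
  (179/109, -338/109) → P = -2048/109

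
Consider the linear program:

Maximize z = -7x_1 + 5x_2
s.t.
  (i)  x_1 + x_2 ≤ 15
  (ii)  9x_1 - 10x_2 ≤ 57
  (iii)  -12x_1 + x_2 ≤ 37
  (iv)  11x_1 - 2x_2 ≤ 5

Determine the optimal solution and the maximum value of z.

Vertices and z = -7x_1 + 5x_2:
  (-22/13, 217/13) → z = 1239/13
  (35/13, 160/13) → z = 555/13
  (-427/111, -339/37) → z = -2096/111
  (-16/23, -291/46) → z = -1231/46

The optimum lies where x_1 + x_2 = 15 and -12x_1 + x_2 = 37.
Solving simultaneously gives x_1 = -22/13, x_2 = 217/13.

x_1 = -22/13, x_2 = 217/13, maximum z = 1239/13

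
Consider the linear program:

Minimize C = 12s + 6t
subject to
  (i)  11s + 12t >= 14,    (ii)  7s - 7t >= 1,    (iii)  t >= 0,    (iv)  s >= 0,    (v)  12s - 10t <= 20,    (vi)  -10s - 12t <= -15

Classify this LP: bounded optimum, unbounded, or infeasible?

Corner points and C = 12s + 6t:
  (65/7, 64/7) → C = 1164/7
  (117/154, 95/154) → C = 141/11
  (5/3, 0) → C = 20
  (3/2, 0) → C = 18
The feasible region has finitely many vertices and no improving ray; the minimum is 141/11 at (117/154, 95/154).

bounded optimum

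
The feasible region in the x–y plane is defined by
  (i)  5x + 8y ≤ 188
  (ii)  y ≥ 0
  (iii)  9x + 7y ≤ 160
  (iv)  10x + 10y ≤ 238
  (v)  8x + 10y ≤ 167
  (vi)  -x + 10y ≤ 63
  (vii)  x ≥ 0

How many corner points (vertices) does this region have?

5

Intersecting each pair of boundary lines and keeping only the points that satisfy every inequality leaves:
  (160/9, 0)
  (0, 0)
  (431/34, 223/34)
  (104/9, 671/90)
  (0, 63/10)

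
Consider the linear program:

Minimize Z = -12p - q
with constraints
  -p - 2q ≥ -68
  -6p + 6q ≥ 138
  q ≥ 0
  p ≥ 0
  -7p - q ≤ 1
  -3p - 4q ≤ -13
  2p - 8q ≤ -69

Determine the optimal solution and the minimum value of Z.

The optimum lies where -p - 2q = -68 and -6p + 6q = 138.
Solving simultaneously gives p = 22/3, q = 91/3.

p = 22/3, q = 91/3, minimum Z = -355/3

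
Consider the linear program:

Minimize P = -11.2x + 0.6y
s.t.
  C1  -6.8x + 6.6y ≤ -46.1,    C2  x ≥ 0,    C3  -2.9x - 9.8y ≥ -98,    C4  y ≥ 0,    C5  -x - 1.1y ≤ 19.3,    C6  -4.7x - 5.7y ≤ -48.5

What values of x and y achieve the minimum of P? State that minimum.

Feasible corners and P = -11.2x + 0.6y:
  (54929/4289, 53271/8578) → P = -1198447/8578
  (19429/2326, 3771/2326) → P = -1076711/11630
  (980/29, 0) → P = -10976/29
  (485/47, 0) → P = -5432/47

x = 980/29, y = 0, minimum P = -10976/29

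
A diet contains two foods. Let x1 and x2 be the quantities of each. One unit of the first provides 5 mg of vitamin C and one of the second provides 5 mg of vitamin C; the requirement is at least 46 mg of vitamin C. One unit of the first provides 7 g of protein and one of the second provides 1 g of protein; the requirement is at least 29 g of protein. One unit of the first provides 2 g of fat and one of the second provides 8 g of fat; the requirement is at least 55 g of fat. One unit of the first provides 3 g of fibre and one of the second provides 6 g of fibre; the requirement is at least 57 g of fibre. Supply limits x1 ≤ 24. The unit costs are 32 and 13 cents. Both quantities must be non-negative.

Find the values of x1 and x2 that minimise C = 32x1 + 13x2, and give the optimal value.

Extreme points and C = 32x1 + 13x2:
  (0, 29) → C = 377
  (3, 8) → C = 200
  (21/2, 17/4) → C = 1565/4
  (24, 7/8) → C = 6235/8
The feasible region is unbounded (it extends along (0, 1)), but C strictly increases along every unbounded feasible direction, so there is no improving ray and the minimum is attained at a vertex.

At the optimal vertex, 7x1 + x2 = 29 and 3x1 + 6x2 = 57.
Solving simultaneously gives x1 = 3, x2 = 8.

x1 = 3, x2 = 8, minimum C = 200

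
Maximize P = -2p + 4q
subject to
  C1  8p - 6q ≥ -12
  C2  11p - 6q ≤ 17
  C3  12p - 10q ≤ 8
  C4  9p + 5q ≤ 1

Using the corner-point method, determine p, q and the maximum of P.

Vertices and P = -2p + 4q:
  (-21, -26) → P = -62
  (-27/47, 58/47) → P = 286/47
  (1/3, -2/5) → P = -34/15

The optimum lies where 8p - 6q = -12 and 9p + 5q = 1.
Solving simultaneously gives p = -27/47, q = 58/47.

p = -27/47, q = 58/47, maximum P = 286/47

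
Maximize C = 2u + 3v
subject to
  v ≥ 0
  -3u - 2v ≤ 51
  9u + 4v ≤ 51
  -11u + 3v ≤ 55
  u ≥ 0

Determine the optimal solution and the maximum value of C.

Extreme points and C = 2u + 3v:
  (17/3, 0) → C = 34/3
  (0, 0) → C = 0
  (0, 51/4) → C = 153/4

u = 0, v = 51/4, maximum C = 153/4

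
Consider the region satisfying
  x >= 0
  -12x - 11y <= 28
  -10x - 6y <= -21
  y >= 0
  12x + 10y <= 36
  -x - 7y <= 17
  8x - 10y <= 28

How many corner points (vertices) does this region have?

Intersecting each pair of boundary lines and keeping only the points that satisfy every inequality leaves:
  (0, 7/2)
  (0, 18/5)
  (21/10, 0)
  (3, 0)

4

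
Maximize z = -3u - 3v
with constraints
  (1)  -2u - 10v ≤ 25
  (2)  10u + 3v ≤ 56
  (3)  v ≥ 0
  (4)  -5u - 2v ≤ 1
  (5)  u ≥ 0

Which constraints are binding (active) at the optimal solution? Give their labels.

Vertices and z = -3u - 3v:
  (28/5, 0) → z = -84/5
  (0, 56/3) → z = -56
  (0, 0) → z = 0

The maximum is at (0, 0). Substituting into each constraint, equality holds for (3) and (5); the remaining constraints have slack.

(3) and (5)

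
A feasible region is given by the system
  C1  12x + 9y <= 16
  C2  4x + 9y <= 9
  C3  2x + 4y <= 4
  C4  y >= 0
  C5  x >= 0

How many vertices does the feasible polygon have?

The feasible vertices (each the meet of two boundaries and inside every other half-plane) are:
  (14/15, 8/15)
  (4/3, 0)
  (0, 1)
  (0, 0)

4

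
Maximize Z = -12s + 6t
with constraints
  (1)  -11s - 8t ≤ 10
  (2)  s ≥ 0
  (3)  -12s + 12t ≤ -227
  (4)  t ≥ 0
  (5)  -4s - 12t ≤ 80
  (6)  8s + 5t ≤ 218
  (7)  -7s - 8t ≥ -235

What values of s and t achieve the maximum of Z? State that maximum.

s = 227/12, t = 0, maximum Z = -227

Corner points and Z = -12s + 6t:
  (227/12, 0) → Z = -227
  (3751/156, 200/39) → Z = -3351/13
  (109/4, 0) → Z = -327

The binding constraints are -12s + 12t = -227 and t = 0.
Solving simultaneously gives s = 227/12, t = 0.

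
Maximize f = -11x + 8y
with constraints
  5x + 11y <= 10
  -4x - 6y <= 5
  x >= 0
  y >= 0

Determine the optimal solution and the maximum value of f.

Corner points and f = -11x + 8y:
  (0, 10/11) → f = 80/11
  (2, 0) → f = -22
  (0, 0) → f = 0

The binding constraints are 5x + 11y = 10 and x = 0.
Solving simultaneously gives x = 0, y = 10/11.

x = 0, y = 10/11, maximum f = 80/11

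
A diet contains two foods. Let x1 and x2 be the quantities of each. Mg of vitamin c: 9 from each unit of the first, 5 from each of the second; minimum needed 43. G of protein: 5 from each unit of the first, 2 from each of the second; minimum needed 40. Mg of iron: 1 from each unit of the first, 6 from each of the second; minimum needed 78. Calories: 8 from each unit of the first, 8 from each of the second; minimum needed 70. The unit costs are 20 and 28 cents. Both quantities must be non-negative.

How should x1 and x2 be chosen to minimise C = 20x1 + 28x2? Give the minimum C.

x1 = 3, x2 = 25/2, minimum C = 410

Corner points and C = 20x1 + 28x2:
  (0, 20) → C = 560
  (78, 0) → C = 1560
  (3, 25/2) → C = 410
The feasible region is unbounded (it extends along (0, 1), (1, 0)), but C strictly increases along every unbounded feasible direction, so there is no improving ray and the minimum is attained at a vertex.

At the optimal vertex, 5x1 + 2x2 = 40 and x1 + 6x2 = 78.
Solving simultaneously gives x1 = 3, x2 = 25/2.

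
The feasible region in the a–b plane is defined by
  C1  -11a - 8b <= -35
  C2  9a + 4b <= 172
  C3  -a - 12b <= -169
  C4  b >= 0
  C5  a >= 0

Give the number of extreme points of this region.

Intersecting each pair of boundary lines and keeping only the points that satisfy every inequality leaves:
  (347/26, 1349/104)
  (0, 43)
  (0, 169/12)

3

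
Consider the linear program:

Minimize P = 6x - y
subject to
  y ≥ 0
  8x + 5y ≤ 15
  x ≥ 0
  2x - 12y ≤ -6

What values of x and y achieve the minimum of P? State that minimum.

x = 0, y = 3, minimum P = -3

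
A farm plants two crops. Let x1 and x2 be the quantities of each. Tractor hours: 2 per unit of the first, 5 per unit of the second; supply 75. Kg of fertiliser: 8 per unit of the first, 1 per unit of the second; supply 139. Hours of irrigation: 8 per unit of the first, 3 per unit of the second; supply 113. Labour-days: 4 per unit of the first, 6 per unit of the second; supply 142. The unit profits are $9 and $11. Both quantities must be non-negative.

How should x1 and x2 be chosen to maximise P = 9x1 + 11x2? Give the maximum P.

x1 = 10, x2 = 11, maximum P = 211

Feasible corners and P = 9x1 + 11x2:
  (0, 0) → P = 0
  (0, 15) → P = 165
  (113/8, 0) → P = 1017/8
  (10, 11) → P = 211

The binding constraints are 2x1 + 5x2 = 75 and 8x1 + 3x2 = 113.
Solving simultaneously gives x1 = 10, x2 = 11.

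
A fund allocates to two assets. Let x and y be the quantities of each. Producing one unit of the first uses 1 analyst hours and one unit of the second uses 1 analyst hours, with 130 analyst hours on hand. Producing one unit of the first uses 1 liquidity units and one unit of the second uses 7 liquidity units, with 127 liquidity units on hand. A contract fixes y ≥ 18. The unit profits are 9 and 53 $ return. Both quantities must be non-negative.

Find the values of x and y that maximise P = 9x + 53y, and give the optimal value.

x = 1, y = 18, maximum P = 963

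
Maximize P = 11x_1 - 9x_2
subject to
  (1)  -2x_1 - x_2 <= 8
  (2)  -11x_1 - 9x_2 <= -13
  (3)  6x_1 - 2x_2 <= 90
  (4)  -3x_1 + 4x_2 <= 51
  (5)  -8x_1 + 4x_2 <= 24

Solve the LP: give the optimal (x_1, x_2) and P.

Extreme points and P = 11x_1 - 9x_2:
  (11, -12) → P = 229
  (-41/29, 92/29) → P = -1279/29
  (77/3, 32) → P = -17/3
  (27/5, 84/5) → P = -459/5

x_1 = 11, x_2 = -12, maximum P = 229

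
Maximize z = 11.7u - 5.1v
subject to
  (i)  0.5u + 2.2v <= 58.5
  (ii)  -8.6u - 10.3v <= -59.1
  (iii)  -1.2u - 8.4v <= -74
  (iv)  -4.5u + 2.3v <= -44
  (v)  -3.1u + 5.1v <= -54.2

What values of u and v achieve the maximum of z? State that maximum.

u = 8215/39, v = -830/39, maximum z = 66899/26

Vertices and z = 11.7u - 5.1v:
  (8215/39, -830/39) → z = 66899/26
  (41759/937, 15425/937) → z = 2049564/4685
  (6939/268, 4109/804) → z = 74201/268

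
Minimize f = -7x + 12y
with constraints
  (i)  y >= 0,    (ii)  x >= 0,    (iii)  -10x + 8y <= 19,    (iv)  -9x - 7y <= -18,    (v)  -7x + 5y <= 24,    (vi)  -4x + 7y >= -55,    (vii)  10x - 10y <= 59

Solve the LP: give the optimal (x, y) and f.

Corner points and f = -7x + 12y:
  (2, 0) → f = -14
  (59/10, 0) → f = -413/10
  (11/142, 351/142) → f = 4135/142
The feasible region is unbounded (it extends along (4, 5), (1, 1)), but f strictly increases along every unbounded feasible direction, so there is no improving ray and the minimum is attained at a vertex.

x = 59/10, y = 0, minimum f = -413/10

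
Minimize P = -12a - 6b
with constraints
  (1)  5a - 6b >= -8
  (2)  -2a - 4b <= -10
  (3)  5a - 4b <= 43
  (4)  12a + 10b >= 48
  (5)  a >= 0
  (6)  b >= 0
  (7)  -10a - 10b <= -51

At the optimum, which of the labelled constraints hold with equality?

Vertices and P = -12a - 6b:
  (29, 51/2) → P = -501
  (113/55, 67/22) → P = -2361/55
  (43/5, 0) → P = -516/5
  (51/10, 0) → P = -306/5

The minimum is at (29, 51/2). Substituting into each constraint, equality holds for (1) and (3); the remaining constraints have slack.

(1) and (3)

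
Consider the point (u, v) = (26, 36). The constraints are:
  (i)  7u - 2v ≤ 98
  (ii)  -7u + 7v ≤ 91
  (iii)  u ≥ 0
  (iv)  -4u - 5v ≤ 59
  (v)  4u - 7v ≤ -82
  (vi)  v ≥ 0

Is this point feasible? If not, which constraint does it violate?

not feasible — violates (i)

Constraint (i): 7u - 2v = 110, which is not ≤ 98. All other constraints are satisfied.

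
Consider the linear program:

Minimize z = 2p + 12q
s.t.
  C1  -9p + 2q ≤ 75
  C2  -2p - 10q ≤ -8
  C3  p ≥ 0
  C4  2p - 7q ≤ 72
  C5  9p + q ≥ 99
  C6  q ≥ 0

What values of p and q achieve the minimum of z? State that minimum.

p = 11, q = 0, minimum z = 22

Feasible corners and z = 2p + 12q:
  (41/9, 58) → z = 6346/9
  (36, 0) → z = 72
  (11, 0) → z = 22
The feasible region is unbounded (it extends along (2, 9), (7, 2)), but z strictly increases along every unbounded feasible direction, so there is no improving ray and the minimum is attained at a vertex.

The optimum lies where 9p + q = 99 and q = 0.
Solving simultaneously gives p = 11, q = 0.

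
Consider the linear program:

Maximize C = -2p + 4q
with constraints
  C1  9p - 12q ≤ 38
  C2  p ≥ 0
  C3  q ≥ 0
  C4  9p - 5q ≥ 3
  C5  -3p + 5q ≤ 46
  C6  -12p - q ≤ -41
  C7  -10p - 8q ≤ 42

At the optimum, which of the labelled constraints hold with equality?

C1 and C5

Extreme points and C = -2p + 4q:
  (38/9, 0) → C = -76/9
  (742/9, 176/3) → C = 628/9
  (41/12, 0) → C = -41/6
  (49/6, 141/10) → C = 601/15
  (208/69, 111/23) → C = 916/69

The maximum is at (742/9, 176/3). Substituting into each constraint, equality holds for C1 and C5; the remaining constraints have slack.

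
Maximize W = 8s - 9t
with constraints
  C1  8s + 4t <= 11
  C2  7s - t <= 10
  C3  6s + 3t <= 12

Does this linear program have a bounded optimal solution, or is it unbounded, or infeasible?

From the feasible point (17/12, -1/12), moving in the direction (-1, -7) keeps every constraint satisfied while W increases without bound.

unbounded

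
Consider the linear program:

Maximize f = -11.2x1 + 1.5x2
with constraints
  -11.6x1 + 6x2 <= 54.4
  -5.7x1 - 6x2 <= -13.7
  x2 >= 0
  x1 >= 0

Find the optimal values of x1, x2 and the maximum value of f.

Corner points and f = -11.2x1 + 1.5x2:
  (0, 136/15) → f = 68/5
  (137/57, 0) → f = -7672/285
  (0, 137/60) → f = 137/40
The feasible region is unbounded (it extends along (15, 29), (1, 0)), but f strictly decreases along every unbounded feasible direction, so there is no improving ray and the maximum is attained at a vertex.

The optimum lies where -11.6x1 + 6x2 = 54.4 and x1 = 0.
Solving simultaneously gives x1 = 0, x2 = 136/15.

x1 = 0, x2 = 136/15, maximum f = 68/5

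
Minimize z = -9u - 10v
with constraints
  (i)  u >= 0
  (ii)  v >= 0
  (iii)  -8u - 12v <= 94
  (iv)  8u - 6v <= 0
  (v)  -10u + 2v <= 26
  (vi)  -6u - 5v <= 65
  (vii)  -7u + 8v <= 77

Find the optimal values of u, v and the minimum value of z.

u = 21, v = 28, minimum z = -469

Corner points and z = -9u - 10v:
  (0, 0) → z = 0
  (0, 77/8) → z = -385/4
  (21, 28) → z = -469

The binding constraints are 8u - 6v = 0 and -7u + 8v = 77.
Solving simultaneously gives u = 21, v = 28.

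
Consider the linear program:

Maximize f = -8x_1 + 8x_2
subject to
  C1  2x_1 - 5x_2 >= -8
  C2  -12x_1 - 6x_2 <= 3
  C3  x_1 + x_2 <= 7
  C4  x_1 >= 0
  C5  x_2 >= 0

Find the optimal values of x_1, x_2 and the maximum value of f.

x_1 = 0, x_2 = 8/5, maximum f = 64/5

Corner points and f = -8x_1 + 8x_2:
  (27/7, 22/7) → f = -40/7
  (0, 8/5) → f = 64/5
  (7, 0) → f = -56
  (0, 0) → f = 0

The binding constraints are 2x_1 - 5x_2 = -8 and x_1 = 0.
Solving simultaneously gives x_1 = 0, x_2 = 8/5.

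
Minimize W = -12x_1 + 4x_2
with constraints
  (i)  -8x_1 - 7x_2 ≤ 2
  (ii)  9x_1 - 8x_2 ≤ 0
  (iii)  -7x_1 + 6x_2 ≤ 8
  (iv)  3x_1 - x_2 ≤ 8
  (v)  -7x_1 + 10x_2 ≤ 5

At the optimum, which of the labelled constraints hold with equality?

(ii) and (v)

Corner points and W = -12x_1 + 4x_2:
  (-16/127, -18/127) → W = 120/127
  (-55/129, 26/129) → W = 764/129
  (20/17, 45/34) → W = -150/17

The minimum is at (20/17, 45/34). Substituting into each constraint, equality holds for (ii) and (v); the remaining constraints have slack.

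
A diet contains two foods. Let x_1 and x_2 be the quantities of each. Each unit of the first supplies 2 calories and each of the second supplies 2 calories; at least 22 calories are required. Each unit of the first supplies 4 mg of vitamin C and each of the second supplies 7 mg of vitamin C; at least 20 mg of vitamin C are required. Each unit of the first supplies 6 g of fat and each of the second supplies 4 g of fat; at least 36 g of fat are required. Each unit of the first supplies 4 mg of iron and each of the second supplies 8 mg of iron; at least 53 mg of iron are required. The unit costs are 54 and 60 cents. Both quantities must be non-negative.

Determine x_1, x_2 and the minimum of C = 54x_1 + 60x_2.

Corner points and C = 54x_1 + 60x_2:
  (0, 11) → C = 660
  (53/4, 0) → C = 1431/2
  (35/4, 9/4) → C = 1215/2
The feasible region is unbounded (it extends along (0, 1), (1, 0)), but C strictly increases along every unbounded feasible direction, so there is no improving ray and the minimum is attained at a vertex.

At the optimal vertex, 2x_1 + 2x_2 = 22 and 4x_1 + 8x_2 = 53.
Solving simultaneously gives x_1 = 35/4, x_2 = 9/4.

x_1 = 35/4, x_2 = 9/4, minimum C = 1215/2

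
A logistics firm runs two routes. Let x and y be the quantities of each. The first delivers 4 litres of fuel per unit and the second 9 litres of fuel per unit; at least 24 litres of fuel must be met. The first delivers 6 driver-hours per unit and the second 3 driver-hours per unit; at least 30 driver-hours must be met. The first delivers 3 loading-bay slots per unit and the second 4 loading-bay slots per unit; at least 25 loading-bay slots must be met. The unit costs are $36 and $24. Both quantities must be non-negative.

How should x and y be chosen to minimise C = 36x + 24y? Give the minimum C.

Extreme points and C = 36x + 24y:
  (0, 10) → C = 240
  (25/3, 0) → C = 300
  (3, 4) → C = 204
The feasible region is unbounded (it extends along (0, 1), (1, 0)), but C strictly increases along every unbounded feasible direction, so there is no improving ray and the minimum is attained at a vertex.

At the optimal vertex, 6x + 3y = 30 and 3x + 4y = 25.
Solving simultaneously gives x = 3, y = 4.

x = 3, y = 4, minimum C = 204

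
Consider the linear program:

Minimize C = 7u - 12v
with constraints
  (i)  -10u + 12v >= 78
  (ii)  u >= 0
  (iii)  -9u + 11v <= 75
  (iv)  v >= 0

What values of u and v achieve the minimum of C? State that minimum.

Vertices and C = 7u - 12v:
  (0, 13/2) → C = -78
  (21, 24) → C = -141
  (0, 75/11) → C = -900/11

u = 21, v = 24, minimum C = -141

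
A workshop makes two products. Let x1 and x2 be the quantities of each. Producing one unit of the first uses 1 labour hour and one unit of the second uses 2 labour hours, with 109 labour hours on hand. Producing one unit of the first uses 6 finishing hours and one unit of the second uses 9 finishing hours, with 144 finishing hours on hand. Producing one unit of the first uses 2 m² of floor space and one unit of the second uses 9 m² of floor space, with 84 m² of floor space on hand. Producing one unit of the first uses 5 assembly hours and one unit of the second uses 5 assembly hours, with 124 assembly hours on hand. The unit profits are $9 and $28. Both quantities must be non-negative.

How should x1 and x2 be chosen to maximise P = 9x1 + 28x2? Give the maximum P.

x1 = 15, x2 = 6, maximum P = 303

Feasible corners and P = 9x1 + 28x2:
  (0, 0) → P = 0
  (0, 28/3) → P = 784/3
  (24, 0) → P = 216
  (15, 6) → P = 303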